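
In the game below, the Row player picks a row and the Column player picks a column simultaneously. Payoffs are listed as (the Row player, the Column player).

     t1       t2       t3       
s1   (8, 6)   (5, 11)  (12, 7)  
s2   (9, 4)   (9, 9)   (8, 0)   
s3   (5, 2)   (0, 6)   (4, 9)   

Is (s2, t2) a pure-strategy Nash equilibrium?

Holding the Column player at t2: the Row player gets 9 from s2, versus 5 from s1, 0 from s3. No profitable deviation for the Row player.
Holding the Row player at s2: the Column player gets 9 from t2, versus 4 from t1, 0 from t3. No profitable deviation for the Column player either.

Yes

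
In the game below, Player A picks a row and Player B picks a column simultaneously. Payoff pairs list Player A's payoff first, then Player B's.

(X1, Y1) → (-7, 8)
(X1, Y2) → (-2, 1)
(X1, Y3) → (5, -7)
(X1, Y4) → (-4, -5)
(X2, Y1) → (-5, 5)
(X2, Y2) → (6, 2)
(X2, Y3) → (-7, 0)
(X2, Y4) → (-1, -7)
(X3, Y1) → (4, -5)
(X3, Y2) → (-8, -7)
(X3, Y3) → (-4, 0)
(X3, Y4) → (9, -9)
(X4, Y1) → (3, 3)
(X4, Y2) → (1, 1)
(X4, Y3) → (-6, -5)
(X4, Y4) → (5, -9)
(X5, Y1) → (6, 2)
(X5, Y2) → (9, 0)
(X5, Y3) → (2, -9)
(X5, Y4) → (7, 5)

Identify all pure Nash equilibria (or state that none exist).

None

Find each player's best response to every opponent strategy; NE are the intersections.
Player A's best responses — vs Y1: X5 (payoff 6); vs Y2: X5 (payoff 9); vs Y3: X1 (payoff 5); vs Y4: X3 (payoff 9).
Player B's best responses — vs X1: Y1 (payoff 8); vs X2: Y1 (payoff 5); vs X3: Y3 (payoff 0); vs X4: Y1 (payoff 3); vs X5: Y4 (payoff 5).
No cell has both players best-responding. For instance, Player A's best reply to Y2 is X5, but against X5 Player B prefers Y4 over Y2.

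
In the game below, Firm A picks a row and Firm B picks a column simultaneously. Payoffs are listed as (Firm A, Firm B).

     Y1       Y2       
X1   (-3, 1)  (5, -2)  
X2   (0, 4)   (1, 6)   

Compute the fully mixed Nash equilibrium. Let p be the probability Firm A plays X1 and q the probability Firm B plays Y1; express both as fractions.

In a mixed NE each player is indifferent between their pure strategies, so the opponent's mix sets the indifference.
Firm B indifferent between Y1 and Y2: p·1 + (1−p)·4 = p·(-2) + (1−p)·6 ⟹ 4 + (-3)p = 6 + (-8)p ⟹ p = 2/5.
Firm A indifferent between X1 and X2: q·(-3) + (1−q)·5 = q·0 + (1−q)·1 ⟹ 5 + (-8)q = 1 + (-1)q ⟹ q = 4/7.

p = 2/5, q = 4/7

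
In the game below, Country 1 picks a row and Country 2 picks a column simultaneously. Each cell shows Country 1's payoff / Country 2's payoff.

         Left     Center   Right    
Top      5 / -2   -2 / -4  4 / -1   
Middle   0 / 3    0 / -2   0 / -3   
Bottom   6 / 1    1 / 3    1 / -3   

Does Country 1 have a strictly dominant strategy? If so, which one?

No strictly dominant strategy

Check whether one of Country 1's strategies beats all alternatives regardless of what the opponent does.
Top is not dominant: against Left, Bottom gives 6 > 5.
Middle is not dominant: against Left, Top gives 5 > 0.
Bottom is not dominant: against Right, Top gives 4 > 1.
No single strategy is best against every opponent action.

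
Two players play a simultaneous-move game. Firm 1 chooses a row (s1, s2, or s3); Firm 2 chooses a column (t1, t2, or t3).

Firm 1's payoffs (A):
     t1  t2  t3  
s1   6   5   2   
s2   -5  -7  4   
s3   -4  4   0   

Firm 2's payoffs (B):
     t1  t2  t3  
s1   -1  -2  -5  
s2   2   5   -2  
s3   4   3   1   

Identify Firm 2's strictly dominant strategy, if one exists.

A strategy is strictly dominant if it gives Firm 2 a strictly higher payoff than every other strategy, against every choice by the opponent.
t1 is not dominant: against s2, t2 gives 5 > 2.
t2 is not dominant: against s1, t1 gives -1 > -2.
t3 is not dominant: against s1, t1 gives -1 > -5.
No single strategy is best against every opponent action.

No strictly dominant strategy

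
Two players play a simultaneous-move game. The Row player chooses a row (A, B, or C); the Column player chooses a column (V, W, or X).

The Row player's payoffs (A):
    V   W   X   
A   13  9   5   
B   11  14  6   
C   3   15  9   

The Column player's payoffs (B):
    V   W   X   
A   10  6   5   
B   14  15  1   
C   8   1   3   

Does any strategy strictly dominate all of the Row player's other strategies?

None

A strategy is strictly dominant if it gives the Row player a strictly higher payoff than every other strategy, against every choice by the opponent.
A is not dominant: against W, B gives 14 > 9.
B is not dominant: against V, A gives 13 > 11.
C is not dominant: against V, A gives 13 > 3.
No single strategy is best against every opponent action.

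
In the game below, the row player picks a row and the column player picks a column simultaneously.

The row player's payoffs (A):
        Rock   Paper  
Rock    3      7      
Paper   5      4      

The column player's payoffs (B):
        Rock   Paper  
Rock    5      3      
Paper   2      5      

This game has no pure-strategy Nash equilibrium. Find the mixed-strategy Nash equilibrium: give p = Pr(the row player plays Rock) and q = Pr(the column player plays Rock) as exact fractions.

Each player's mixing probability is pinned down by making the *other* player indifferent.
The column player indifferent between Rock and Paper: p·5 + (1−p)·2 = p·3 + (1−p)·5 ⟹ 2 + 3p = 5 + (-2)p ⟹ p = 3/5.
The row player indifferent between Rock and Paper: q·3 + (1−q)·7 = q·5 + (1−q)·4 ⟹ 7 + (-4)q = 4 + 1q ⟹ q = 3/5.

p = 3/5, q = 3/5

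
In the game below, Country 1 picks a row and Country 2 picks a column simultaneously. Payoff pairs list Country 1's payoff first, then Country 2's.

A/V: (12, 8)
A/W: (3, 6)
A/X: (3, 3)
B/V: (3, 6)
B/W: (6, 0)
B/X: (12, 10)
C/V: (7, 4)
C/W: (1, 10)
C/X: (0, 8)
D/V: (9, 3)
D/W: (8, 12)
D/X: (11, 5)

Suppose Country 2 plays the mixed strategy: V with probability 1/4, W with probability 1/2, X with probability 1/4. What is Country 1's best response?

D

Compute Country 1's expected payoff from each pure strategy against the given mix.
A: (1/4)·12 + (1/2)·3 + (1/4)·3 = 21/4
B: (1/4)·3 + (1/2)·6 + (1/4)·12 = 27/4
C: (1/4)·7 + (1/2)·1 + (1/4)·0 = 9/4
D: (1/4)·9 + (1/2)·8 + (1/4)·11 = 9
Highest expected payoff is 9, from D.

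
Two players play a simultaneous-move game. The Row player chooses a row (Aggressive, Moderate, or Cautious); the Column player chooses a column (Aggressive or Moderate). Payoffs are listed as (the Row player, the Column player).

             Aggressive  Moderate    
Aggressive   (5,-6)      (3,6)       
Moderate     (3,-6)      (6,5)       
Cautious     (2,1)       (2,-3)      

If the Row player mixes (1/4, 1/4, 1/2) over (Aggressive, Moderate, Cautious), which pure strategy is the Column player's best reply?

Moderate

The Column player's best reply maximizes expected payoff against the mix.
Aggressive: (1/4)·(-6) + (1/4)·(-6) + (1/2)·1 = -5/2
Moderate: (1/4)·6 + (1/4)·5 + (1/2)·(-3) = 5/4
Highest expected payoff is 5/4, from Moderate.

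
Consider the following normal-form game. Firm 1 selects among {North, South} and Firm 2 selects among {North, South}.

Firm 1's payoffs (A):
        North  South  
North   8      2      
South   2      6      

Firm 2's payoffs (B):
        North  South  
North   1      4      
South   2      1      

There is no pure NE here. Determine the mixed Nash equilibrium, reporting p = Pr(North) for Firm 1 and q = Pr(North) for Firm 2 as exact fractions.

In a mixed NE each player is indifferent between their pure strategies, so the opponent's mix sets the indifference.
Firm 2 indifferent between North and South: p·1 + (1−p)·2 = p·4 + (1−p)·1 ⟹ 2 + (-1)p = 1 + 3p ⟹ p = 1/4.
Firm 1 indifferent between North and South: q·8 + (1−q)·2 = q·2 + (1−q)·6 ⟹ 2 + 6q = 6 + (-4)q ⟹ q = 2/5.

p = 1/4, q = 2/5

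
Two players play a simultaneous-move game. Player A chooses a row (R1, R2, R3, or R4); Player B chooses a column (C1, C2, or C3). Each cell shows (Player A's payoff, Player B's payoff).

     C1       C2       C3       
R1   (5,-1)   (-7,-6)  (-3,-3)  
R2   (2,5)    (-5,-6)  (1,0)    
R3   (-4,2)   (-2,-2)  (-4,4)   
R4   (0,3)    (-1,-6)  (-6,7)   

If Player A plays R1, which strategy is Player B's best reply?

With Player A fixed at R1, Player B's payoffs are: C1 → -1, C2 → -6, C3 → -3.
The maximum is -1, achieved by C1.

C1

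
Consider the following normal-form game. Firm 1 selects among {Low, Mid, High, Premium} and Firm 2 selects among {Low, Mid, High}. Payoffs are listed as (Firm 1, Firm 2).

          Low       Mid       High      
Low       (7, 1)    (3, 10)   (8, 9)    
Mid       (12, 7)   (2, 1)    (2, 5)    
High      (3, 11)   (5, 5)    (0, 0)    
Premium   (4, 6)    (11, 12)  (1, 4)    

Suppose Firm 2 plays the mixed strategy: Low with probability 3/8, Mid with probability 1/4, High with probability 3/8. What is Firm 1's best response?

Low

Compute Firm 1's expected payoff from each pure strategy against the given mix.
Low: (3/8)·7 + (1/4)·3 + (3/8)·8 = 51/8
Mid: (3/8)·12 + (1/4)·2 + (3/8)·2 = 23/4
High: (3/8)·3 + (1/4)·5 + (3/8)·0 = 19/8
Premium: (3/8)·4 + (1/4)·11 + (3/8)·1 = 37/8
Highest expected payoff is 51/8, from Low.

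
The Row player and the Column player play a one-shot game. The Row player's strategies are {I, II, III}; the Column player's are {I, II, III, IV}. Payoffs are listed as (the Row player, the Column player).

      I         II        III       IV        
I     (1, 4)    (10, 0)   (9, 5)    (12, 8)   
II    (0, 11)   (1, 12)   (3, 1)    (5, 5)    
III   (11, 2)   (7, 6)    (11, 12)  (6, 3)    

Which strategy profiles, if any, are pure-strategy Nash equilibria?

(I, IV) and (III, III)

Find each player's best response to every opponent strategy; NE are the intersections.
The Row player's best responses — vs I: III (payoff 11); vs II: I (payoff 10); vs III: III (payoff 11); vs IV: I (payoff 12).
The Column player's best responses — vs I: IV (payoff 8); vs II: II (payoff 12); vs III: III (payoff 12).
Mutual best responses occur at (I, IV) and (III, III); at each, neither player gains by switching.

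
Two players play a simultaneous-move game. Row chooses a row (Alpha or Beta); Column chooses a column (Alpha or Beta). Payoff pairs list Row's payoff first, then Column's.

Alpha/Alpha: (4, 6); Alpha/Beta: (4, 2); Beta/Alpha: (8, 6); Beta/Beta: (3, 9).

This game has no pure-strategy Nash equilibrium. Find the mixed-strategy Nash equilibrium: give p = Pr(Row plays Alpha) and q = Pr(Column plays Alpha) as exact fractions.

p = 3/7, q = 1/5

Each player's mixing probability is pinned down by making the *other* player indifferent.
Column indifferent between Alpha and Beta: p·6 + (1−p)·6 = p·2 + (1−p)·9 ⟹ 6 + 0p = 9 + (-7)p ⟹ p = 3/7.
Row indifferent between Alpha and Beta: q·4 + (1−q)·4 = q·8 + (1−q)·3 ⟹ 4 + 0q = 3 + 5q ⟹ q = 1/5.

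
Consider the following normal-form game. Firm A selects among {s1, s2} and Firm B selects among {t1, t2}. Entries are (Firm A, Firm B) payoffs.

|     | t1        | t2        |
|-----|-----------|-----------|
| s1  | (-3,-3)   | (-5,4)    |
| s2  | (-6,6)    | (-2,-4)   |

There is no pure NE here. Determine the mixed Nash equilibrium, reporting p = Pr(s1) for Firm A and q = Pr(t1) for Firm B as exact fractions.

In a mixed NE each player is indifferent between their pure strategies, so the opponent's mix sets the indifference.
Firm B indifferent between t1 and t2: p·(-3) + (1−p)·6 = p·4 + (1−p)·(-4) ⟹ 6 + (-9)p = (-4) + 8p ⟹ p = 10/17.
Firm A indifferent between s1 and s2: q·(-3) + (1−q)·(-5) = q·(-6) + (1−q)·(-2) ⟹ (-5) + 2q = (-2) + (-4)q ⟹ q = 1/2.

p = 10/17, q = 1/2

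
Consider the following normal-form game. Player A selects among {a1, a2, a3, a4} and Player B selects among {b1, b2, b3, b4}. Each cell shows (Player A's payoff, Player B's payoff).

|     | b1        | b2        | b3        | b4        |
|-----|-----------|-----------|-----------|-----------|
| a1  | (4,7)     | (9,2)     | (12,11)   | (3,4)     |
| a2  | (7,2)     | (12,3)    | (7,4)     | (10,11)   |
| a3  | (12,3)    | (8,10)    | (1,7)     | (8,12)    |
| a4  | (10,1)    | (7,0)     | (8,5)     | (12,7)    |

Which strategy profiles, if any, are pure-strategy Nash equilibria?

(a1, b3) and (a4, b4)

Find each player's best response to every opponent strategy; NE are the intersections.
Player A's best responses — vs b1: a3 (payoff 12); vs b2: a2 (payoff 12); vs b3: a1 (payoff 12); vs b4: a4 (payoff 12).
Player B's best responses — vs a1: b3 (payoff 11); vs a2: b4 (payoff 11); vs a3: b4 (payoff 12); vs a4: b4 (payoff 7).
Mutual best responses occur at (a1, b3) and (a4, b4); at each, neither player gains by switching.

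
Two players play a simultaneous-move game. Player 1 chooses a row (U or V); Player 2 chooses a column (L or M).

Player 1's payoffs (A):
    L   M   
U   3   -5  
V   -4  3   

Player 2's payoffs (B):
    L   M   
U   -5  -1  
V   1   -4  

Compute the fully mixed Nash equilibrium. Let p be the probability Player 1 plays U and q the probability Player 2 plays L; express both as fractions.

In a mixed NE each player is indifferent between their pure strategies, so the opponent's mix sets the indifference.
Player 2 indifferent between L and M: p·(-5) + (1−p)·1 = p·(-1) + (1−p)·(-4) ⟹ 1 + (-6)p = (-4) + 3p ⟹ p = 5/9.
Player 1 indifferent between U and V: q·3 + (1−q)·(-5) = q·(-4) + (1−q)·3 ⟹ (-5) + 8q = 3 + (-7)q ⟹ q = 8/15.

p = 5/9, q = 8/15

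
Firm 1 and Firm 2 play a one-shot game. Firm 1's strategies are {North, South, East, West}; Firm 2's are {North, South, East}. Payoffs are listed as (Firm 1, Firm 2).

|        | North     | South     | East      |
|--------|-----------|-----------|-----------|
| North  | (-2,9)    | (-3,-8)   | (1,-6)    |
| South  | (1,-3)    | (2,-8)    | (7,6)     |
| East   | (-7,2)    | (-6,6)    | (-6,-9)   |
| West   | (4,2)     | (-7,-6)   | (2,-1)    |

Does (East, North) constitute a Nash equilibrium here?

Holding Firm 2 at North: Firm 1 gets -7 from East but could get 4 by switching to West. Firm 1 has a profitable deviation.

No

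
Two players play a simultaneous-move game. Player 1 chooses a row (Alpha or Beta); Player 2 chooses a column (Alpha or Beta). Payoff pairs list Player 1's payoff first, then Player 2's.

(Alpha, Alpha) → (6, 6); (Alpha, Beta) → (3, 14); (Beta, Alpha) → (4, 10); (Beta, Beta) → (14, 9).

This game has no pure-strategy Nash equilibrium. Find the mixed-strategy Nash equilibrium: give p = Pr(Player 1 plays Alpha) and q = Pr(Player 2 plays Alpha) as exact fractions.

Each player's mixing probability is pinned down by making the *other* player indifferent.
Player 2 indifferent between Alpha and Beta: p·6 + (1−p)·10 = p·14 + (1−p)·9 ⟹ 10 + (-4)p = 9 + 5p ⟹ p = 1/9.
Player 1 indifferent between Alpha and Beta: q·6 + (1−q)·3 = q·4 + (1−q)·14 ⟹ 3 + 3q = 14 + (-10)q ⟹ q = 11/13.

p = 1/9, q = 11/13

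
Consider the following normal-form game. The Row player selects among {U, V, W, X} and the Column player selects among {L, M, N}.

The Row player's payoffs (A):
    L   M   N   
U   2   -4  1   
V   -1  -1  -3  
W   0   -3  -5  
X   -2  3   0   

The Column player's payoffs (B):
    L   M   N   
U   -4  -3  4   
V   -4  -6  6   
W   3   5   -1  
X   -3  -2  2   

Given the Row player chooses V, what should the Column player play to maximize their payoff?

N

With the Row player fixed at V, the Column player's payoffs are: L → -4, M → -6, N → 6.
The maximum is 6, achieved by N.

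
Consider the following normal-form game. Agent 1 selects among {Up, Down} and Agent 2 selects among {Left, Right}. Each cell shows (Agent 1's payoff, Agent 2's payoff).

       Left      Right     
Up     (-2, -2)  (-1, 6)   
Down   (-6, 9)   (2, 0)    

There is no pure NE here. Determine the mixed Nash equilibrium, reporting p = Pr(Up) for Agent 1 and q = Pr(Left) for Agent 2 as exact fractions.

In a mixed NE each player is indifferent between their pure strategies, so the opponent's mix sets the indifference.
Agent 2 indifferent between Left and Right: p·(-2) + (1−p)·9 = p·6 + (1−p)·0 ⟹ 9 + (-11)p = 0 + 6p ⟹ p = 9/17.
Agent 1 indifferent between Up and Down: q·(-2) + (1−q)·(-1) = q·(-6) + (1−q)·2 ⟹ (-1) + (-1)q = 2 + (-8)q ⟹ q = 3/7.

p = 9/17, q = 3/7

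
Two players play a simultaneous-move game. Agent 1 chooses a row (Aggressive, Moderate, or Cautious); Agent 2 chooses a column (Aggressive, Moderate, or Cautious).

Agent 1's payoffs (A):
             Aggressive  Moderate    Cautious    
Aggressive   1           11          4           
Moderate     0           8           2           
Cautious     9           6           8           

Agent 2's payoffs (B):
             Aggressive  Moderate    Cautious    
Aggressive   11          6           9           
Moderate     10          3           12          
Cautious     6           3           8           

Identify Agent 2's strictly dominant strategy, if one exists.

Check whether one of Agent 2's strategies beats all alternatives regardless of what the opponent does.
Aggressive is not dominant: against Moderate, Cautious gives 12 > 10.
Moderate is not dominant: against Aggressive, Aggressive gives 11 > 6.
Cautious is not dominant: against Aggressive, Aggressive gives 11 > 9.
No single strategy is best against every opponent action.

None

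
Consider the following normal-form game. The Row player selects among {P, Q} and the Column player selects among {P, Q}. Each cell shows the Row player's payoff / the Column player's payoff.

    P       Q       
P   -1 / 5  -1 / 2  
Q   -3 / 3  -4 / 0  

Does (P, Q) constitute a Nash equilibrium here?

Holding the Column player at Q: the Row player gets -1 from P, versus -4 from Q. No profitable deviation for the Row player.
Holding the Row player at P: the Column player gets 2 from Q but could get 5 by switching to P. The Column player has a profitable deviation.

No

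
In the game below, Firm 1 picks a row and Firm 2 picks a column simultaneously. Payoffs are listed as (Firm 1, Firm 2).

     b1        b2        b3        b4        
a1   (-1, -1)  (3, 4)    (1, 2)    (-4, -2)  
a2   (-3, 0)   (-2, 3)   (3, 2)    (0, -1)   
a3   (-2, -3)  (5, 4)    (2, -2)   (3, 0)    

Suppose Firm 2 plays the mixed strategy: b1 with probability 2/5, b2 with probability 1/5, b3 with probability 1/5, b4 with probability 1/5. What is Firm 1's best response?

a3

Firm 1's best reply maximizes expected payoff against the mix.
a1: (2/5)·(-1) + (1/5)·3 + (1/5)·1 + (1/5)·(-4) = -2/5
a2: (2/5)·(-3) + (1/5)·(-2) + (1/5)·3 + (1/5)·0 = -1
a3: (2/5)·(-2) + (1/5)·5 + (1/5)·2 + (1/5)·3 = 6/5
Highest expected payoff is 6/5, from a3.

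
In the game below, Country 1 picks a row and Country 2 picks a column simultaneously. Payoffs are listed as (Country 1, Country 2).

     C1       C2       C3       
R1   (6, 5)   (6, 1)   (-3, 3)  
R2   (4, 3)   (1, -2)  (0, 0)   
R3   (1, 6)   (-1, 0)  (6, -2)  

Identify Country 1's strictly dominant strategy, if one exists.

No strictly dominant strategy

A strategy is strictly dominant if it gives Country 1 a strictly higher payoff than every other strategy, against every choice by the opponent.
R1 is not dominant: against C3, R2 gives 0 > -3.
R2 is not dominant: against C1, R1 gives 6 > 4.
R3 is not dominant: against C1, R1 gives 6 > 1.
No single strategy is best against every opponent action.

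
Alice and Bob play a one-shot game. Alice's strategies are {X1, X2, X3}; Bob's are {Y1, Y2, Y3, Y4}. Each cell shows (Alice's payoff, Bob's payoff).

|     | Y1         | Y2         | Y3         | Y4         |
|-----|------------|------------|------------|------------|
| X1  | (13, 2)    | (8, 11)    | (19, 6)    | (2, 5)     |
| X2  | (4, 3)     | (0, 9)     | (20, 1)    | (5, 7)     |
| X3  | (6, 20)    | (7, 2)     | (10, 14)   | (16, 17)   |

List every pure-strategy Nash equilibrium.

Find each player's best response to every opponent strategy; NE are the intersections.
Alice's best responses — vs Y1: X1 (payoff 13); vs Y2: X1 (payoff 8); vs Y3: X2 (payoff 20); vs Y4: X3 (payoff 16).
Bob's best responses — vs X1: Y2 (payoff 11); vs X2: Y2 (payoff 9); vs X3: Y1 (payoff 20).
The only mutual best response is (X1, Y2); neither player gains by switching there.

(X1, Y2)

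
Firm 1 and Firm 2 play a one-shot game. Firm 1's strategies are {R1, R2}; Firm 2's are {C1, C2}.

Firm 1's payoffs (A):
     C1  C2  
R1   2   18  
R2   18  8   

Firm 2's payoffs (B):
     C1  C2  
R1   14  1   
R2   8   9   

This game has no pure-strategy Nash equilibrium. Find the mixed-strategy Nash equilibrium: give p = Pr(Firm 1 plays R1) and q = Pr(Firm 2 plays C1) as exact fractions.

p = 1/14, q = 5/13

In a mixed NE each player is indifferent between their pure strategies, so the opponent's mix sets the indifference.
Firm 2 indifferent between C1 and C2: p·14 + (1−p)·8 = p·1 + (1−p)·9 ⟹ 8 + 6p = 9 + (-8)p ⟹ p = 1/14.
Firm 1 indifferent between R1 and R2: q·2 + (1−q)·18 = q·18 + (1−q)·8 ⟹ 18 + (-16)q = 8 + 10q ⟹ q = 5/13.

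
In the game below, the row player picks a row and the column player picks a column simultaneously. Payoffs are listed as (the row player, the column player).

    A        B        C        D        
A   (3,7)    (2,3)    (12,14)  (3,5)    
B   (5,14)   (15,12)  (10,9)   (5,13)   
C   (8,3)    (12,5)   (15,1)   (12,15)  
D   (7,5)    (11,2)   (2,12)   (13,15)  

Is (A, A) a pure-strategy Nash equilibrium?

No

Holding the column player at A: the row player gets 3 from A but could get 8 by switching to C. The row player has a profitable deviation.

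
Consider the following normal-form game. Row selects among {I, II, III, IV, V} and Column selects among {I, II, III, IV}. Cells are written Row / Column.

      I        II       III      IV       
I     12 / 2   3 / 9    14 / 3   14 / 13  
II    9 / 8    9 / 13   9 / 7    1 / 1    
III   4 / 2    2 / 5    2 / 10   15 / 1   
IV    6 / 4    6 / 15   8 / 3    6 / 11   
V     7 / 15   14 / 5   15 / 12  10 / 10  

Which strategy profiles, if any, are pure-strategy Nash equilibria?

There is no pure-strategy Nash equilibrium

Check mutual best responses: a cell is a NE iff neither player can gain by unilaterally deviating.
Row's best responses — vs I: I (payoff 12); vs II: V (payoff 14); vs III: V (payoff 15); vs IV: III (payoff 15).
Column's best responses — vs I: IV (payoff 13); vs II: II (payoff 13); vs III: III (payoff 10); vs IV: II (payoff 15); vs V: I (payoff 15).
No cell has both players best-responding. For instance, Row's best reply to IV is III, but against III Column prefers III over IV.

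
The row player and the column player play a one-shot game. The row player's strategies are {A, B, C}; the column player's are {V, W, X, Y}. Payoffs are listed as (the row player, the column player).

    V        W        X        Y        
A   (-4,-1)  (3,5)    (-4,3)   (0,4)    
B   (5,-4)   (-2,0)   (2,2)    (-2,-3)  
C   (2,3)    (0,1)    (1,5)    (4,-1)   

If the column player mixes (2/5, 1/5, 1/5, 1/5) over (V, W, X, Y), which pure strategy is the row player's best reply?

Compute the row player's expected payoff from each pure strategy against the given mix.
A: (2/5)·(-4) + (1/5)·3 + (1/5)·(-4) + (1/5)·0 = -9/5
B: (2/5)·5 + (1/5)·(-2) + (1/5)·2 + (1/5)·(-2) = 8/5
C: (2/5)·2 + (1/5)·0 + (1/5)·1 + (1/5)·4 = 9/5
Highest expected payoff is 9/5, from C.

C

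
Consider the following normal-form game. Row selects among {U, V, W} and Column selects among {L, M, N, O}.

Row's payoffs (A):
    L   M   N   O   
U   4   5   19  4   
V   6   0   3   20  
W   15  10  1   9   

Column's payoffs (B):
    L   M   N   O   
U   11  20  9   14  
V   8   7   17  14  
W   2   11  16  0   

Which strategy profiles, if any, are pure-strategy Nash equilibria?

Check mutual best responses: a cell is a NE iff neither player can gain by unilaterally deviating.
Row's best responses — vs L: W (payoff 15); vs M: W (payoff 10); vs N: U (payoff 19); vs O: V (payoff 20).
Column's best responses — vs U: M (payoff 20); vs V: N (payoff 17); vs W: N (payoff 16).
No cell has both players best-responding. For instance, Row's best reply to O is V, but against V Column prefers N over O.

None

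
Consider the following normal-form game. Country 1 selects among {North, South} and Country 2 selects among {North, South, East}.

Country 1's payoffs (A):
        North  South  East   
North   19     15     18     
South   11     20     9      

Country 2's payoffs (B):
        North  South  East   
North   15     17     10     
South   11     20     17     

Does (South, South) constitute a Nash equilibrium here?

Yes

Holding Country 2 at South: Country 1 gets 20 from South, versus 15 from North. No profitable deviation for Country 1.
Holding Country 1 at South: Country 2 gets 20 from South, versus 11 from North, 17 from East. No profitable deviation for Country 2 either.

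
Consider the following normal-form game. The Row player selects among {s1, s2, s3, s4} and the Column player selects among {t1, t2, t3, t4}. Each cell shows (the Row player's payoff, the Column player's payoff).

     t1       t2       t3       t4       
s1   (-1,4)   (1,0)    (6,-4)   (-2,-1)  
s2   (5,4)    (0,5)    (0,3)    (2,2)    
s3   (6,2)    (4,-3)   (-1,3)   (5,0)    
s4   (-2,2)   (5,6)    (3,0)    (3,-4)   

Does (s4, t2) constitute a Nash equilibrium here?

Yes

Holding the Column player at t2: the Row player gets 5 from s4, versus 1 from s1, 0 from s2, 4 from s3. No profitable deviation for the Row player.
Holding the Row player at s4: the Column player gets 6 from t2, versus 2 from t1, 0 from t3, -4 from t4. No profitable deviation for the Column player either.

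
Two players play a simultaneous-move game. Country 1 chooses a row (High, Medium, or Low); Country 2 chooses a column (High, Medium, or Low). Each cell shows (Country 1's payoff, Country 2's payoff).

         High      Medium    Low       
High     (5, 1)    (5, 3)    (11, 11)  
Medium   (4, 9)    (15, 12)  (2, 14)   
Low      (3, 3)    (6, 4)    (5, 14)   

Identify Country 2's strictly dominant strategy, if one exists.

Low

A strategy is strictly dominant if it gives Country 2 a strictly higher payoff than every other strategy, against every choice by the opponent.
Low strictly dominates: vs High: 11 > each of {1, 3}; vs Medium: 14 > each of {9, 12}; vs Low: 14 > each of {3, 4}.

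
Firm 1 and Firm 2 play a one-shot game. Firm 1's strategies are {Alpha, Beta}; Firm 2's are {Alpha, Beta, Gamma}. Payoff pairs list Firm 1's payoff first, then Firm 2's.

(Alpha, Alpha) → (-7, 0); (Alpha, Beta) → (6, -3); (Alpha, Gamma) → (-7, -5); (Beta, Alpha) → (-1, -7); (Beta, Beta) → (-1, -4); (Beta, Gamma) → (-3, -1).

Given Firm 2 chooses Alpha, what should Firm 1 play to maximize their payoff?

Beta

With Firm 2 fixed at Alpha, Firm 1's payoffs are: Alpha → -7, Beta → -1.
The maximum is -1, achieved by Beta.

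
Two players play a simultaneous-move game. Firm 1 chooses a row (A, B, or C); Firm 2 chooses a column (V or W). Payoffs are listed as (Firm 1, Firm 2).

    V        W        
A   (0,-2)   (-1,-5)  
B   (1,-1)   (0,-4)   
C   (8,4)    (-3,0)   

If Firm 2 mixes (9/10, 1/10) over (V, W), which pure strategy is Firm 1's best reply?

Compute Firm 1's expected payoff from each pure strategy against the given mix.
A: (9/10)·0 + (1/10)·(-1) = -1/10
B: (9/10)·1 + (1/10)·0 = 9/10
C: (9/10)·8 + (1/10)·(-3) = 69/10
Highest expected payoff is 69/10, from C.

C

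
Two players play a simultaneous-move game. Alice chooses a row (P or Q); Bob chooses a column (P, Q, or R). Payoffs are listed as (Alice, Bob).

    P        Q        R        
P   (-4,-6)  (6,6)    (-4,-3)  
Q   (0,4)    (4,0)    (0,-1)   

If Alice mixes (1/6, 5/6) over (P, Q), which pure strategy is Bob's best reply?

Bob's best reply maximizes expected payoff against the mix.
P: (1/6)·(-6) + (5/6)·4 = 7/3
Q: (1/6)·6 + (5/6)·0 = 1
R: (1/6)·(-3) + (5/6)·(-1) = -4/3
Highest expected payoff is 7/3, from P.

P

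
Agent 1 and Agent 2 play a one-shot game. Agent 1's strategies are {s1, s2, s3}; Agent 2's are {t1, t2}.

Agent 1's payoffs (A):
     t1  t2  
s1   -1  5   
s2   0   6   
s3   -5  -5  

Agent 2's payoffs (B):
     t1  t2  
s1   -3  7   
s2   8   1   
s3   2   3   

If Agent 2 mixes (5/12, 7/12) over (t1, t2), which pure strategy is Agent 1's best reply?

Agent 1's best reply maximizes expected payoff against the mix.
s1: (5/12)·(-1) + (7/12)·5 = 5/2
s2: (5/12)·0 + (7/12)·6 = 7/2
s3: (5/12)·(-5) + (7/12)·(-5) = -5
Highest expected payoff is 7/2, from s2.

s2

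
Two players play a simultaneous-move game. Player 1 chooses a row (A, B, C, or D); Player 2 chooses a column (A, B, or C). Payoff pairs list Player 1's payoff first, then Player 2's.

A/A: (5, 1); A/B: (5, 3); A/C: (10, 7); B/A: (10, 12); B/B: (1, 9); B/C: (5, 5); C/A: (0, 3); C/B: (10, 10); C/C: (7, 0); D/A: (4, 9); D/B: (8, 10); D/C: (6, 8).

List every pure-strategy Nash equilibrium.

(A, C), (B, A), and (C, B)

A profile is a Nash equilibrium when each player is best-responding to the other.
Player 1's best responses — vs A: B (payoff 10); vs B: C (payoff 10); vs C: A (payoff 10).
Player 2's best responses — vs A: C (payoff 7); vs B: A (payoff 12); vs C: B (payoff 10); vs D: B (payoff 10).
Mutual best responses occur at (A, C), (B, A), and (C, B); at each, neither player gains by switching.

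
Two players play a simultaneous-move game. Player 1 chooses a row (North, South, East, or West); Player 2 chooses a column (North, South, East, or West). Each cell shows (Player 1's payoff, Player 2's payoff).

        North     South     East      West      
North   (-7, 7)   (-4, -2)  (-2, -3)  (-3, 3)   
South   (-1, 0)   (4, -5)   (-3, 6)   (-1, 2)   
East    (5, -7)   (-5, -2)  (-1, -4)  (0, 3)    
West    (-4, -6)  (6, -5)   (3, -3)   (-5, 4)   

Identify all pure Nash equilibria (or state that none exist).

Check mutual best responses: a cell is a NE iff neither player can gain by unilaterally deviating.
Player 1's best responses — vs North: East (payoff 5); vs South: West (payoff 6); vs East: West (payoff 3); vs West: East (payoff 0).
Player 2's best responses — vs North: North (payoff 7); vs South: East (payoff 6); vs East: West (payoff 3); vs West: West (payoff 4).
The only mutual best response is (East, West); neither player gains by switching there.

(East, West)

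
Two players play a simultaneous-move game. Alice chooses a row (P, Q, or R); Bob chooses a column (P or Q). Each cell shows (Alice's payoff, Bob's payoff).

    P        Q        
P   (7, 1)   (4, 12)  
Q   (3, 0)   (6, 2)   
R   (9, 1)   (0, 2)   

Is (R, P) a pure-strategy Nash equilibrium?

No

Holding Bob at P: Alice gets 9 from R, versus 7 from P, 3 from Q. No profitable deviation for Alice.
Holding Alice at R: Bob gets 1 from P but could get 2 by switching to Q. Bob has a profitable deviation.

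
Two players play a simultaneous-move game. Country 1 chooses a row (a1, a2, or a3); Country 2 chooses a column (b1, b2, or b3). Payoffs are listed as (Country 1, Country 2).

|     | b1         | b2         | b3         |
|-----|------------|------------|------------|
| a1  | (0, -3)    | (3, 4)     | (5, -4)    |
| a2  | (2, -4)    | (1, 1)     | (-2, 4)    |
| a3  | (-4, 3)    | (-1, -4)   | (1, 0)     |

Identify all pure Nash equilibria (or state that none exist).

(a1, b2)

Check mutual best responses: a cell is a NE iff neither player can gain by unilaterally deviating.
Country 1's best responses — vs b1: a2 (payoff 2); vs b2: a1 (payoff 3); vs b3: a1 (payoff 5).
Country 2's best responses — vs a1: b2 (payoff 4); vs a2: b3 (payoff 4); vs a3: b1 (payoff 3).
The only mutual best response is (a1, b2); neither player gains by switching there.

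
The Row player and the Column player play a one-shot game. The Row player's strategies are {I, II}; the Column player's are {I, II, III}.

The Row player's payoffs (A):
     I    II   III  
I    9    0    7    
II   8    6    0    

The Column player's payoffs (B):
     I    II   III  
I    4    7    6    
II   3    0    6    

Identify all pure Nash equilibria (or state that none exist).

None

A profile is a Nash equilibrium when each player is best-responding to the other.
The Row player's best responses — vs I: I (payoff 9); vs II: II (payoff 6); vs III: I (payoff 7).
The Column player's best responses — vs I: II (payoff 7); vs II: III (payoff 6).
No cell has both players best-responding. For instance, the Row player's best reply to III is I, but against I the Column player prefers II over III.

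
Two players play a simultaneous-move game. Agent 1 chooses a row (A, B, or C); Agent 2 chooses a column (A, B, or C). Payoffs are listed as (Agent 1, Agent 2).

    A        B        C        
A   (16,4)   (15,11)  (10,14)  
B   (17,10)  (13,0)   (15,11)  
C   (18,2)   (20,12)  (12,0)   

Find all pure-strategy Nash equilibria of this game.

(B, C) and (C, B)

A profile is a Nash equilibrium when each player is best-responding to the other.
Agent 1's best responses — vs A: C (payoff 18); vs B: C (payoff 20); vs C: B (payoff 15).
Agent 2's best responses — vs A: C (payoff 14); vs B: C (payoff 11); vs C: B (payoff 12).
Mutual best responses occur at (B, C) and (C, B); at each, neither player gains by switching.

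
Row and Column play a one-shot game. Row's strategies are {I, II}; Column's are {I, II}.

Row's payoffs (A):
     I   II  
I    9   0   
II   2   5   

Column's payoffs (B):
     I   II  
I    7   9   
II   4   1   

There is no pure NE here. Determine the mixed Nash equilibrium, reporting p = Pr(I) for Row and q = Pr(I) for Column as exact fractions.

p = 3/5, q = 5/12

In a mixed NE each player is indifferent between their pure strategies, so the opponent's mix sets the indifference.
Column indifferent between I and II: p·7 + (1−p)·4 = p·9 + (1−p)·1 ⟹ 4 + 3p = 1 + 8p ⟹ p = 3/5.
Row indifferent between I and II: q·9 + (1−q)·0 = q·2 + (1−q)·5 ⟹ 0 + 9q = 5 + (-3)q ⟹ q = 5/12.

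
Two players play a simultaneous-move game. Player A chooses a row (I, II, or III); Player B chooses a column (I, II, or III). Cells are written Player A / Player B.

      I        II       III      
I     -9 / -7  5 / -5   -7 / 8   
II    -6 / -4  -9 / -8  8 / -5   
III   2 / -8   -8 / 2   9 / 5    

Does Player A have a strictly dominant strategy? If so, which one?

None

Check whether one of Player A's strategies beats all alternatives regardless of what the opponent does.
I is not dominant: against I, II gives -6 > -9.
II is not dominant: against I, III gives 2 > -6.
III is not dominant: against II, I gives 5 > -8.
No single strategy is best against every opponent action.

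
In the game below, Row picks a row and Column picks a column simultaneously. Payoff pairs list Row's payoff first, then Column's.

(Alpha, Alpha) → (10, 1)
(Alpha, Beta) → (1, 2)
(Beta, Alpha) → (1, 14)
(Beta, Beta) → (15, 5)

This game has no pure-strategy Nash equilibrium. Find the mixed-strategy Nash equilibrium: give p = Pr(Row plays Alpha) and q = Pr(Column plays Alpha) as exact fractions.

p = 9/10, q = 14/23

In a mixed NE each player is indifferent between their pure strategies, so the opponent's mix sets the indifference.
Column indifferent between Alpha and Beta: p·1 + (1−p)·14 = p·2 + (1−p)·5 ⟹ 14 + (-13)p = 5 + (-3)p ⟹ p = 9/10.
Row indifferent between Alpha and Beta: q·10 + (1−q)·1 = q·1 + (1−q)·15 ⟹ 1 + 9q = 15 + (-14)q ⟹ q = 14/23.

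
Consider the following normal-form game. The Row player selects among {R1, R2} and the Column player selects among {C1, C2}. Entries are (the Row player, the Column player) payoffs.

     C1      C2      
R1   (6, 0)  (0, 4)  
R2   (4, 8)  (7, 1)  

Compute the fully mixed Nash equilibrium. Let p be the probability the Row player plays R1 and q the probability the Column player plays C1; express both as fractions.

Each player's mixing probability is pinned down by making the *other* player indifferent.
The Column player indifferent between C1 and C2: p·0 + (1−p)·8 = p·4 + (1−p)·1 ⟹ 8 + (-8)p = 1 + 3p ⟹ p = 7/11.
The Row player indifferent between R1 and R2: q·6 + (1−q)·0 = q·4 + (1−q)·7 ⟹ 0 + 6q = 7 + (-3)q ⟹ q = 7/9.

p = 7/11, q = 7/9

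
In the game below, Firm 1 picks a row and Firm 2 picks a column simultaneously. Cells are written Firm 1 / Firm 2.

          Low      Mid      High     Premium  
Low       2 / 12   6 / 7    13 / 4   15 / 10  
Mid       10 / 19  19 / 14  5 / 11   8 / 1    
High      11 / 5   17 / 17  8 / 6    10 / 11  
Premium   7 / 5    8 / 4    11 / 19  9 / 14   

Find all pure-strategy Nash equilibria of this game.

None

Find each player's best response to every opponent strategy; NE are the intersections.
Firm 1's best responses — vs Low: High (payoff 11); vs Mid: Mid (payoff 19); vs High: Low (payoff 13); vs Premium: Low (payoff 15).
Firm 2's best responses — vs Low: Low (payoff 12); vs Mid: Low (payoff 19); vs High: Mid (payoff 17); vs Premium: High (payoff 19).
No cell has both players best-responding. For instance, Firm 1's best reply to High is Low, but against Low Firm 2 prefers Low over High.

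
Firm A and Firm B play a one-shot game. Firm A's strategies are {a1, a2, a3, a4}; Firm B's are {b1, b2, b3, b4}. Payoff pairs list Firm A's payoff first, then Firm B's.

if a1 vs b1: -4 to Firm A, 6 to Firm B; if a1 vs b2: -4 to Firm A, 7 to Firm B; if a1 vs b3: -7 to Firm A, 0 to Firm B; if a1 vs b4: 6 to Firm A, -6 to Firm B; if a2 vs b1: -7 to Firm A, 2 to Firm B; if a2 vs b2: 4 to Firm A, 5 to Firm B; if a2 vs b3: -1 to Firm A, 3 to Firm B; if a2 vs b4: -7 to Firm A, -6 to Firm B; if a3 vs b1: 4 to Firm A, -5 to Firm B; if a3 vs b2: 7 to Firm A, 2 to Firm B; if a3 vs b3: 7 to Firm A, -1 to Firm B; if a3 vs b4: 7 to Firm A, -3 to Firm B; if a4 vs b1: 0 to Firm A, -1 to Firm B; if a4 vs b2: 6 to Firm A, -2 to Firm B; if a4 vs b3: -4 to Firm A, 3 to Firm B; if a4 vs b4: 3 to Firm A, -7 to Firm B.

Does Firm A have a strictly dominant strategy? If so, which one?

Check whether one of Firm A's strategies beats all alternatives regardless of what the opponent does.
a3 strictly dominates: vs b1: 4 > each of {-4, -7, 0}; vs b2: 7 > each of {-4, 4, 6}; vs b3: 7 > each of {-7, -1, -4}; vs b4: 7 > each of {6, -7, 3}.

a3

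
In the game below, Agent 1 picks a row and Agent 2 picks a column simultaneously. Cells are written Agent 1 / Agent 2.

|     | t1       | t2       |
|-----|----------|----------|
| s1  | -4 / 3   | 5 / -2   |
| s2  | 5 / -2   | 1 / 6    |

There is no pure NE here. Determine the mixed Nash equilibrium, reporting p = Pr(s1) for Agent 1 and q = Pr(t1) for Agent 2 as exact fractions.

Each player's mixing probability is pinned down by making the *other* player indifferent.
Agent 2 indifferent between t1 and t2: p·3 + (1−p)·(-2) = p·(-2) + (1−p)·6 ⟹ (-2) + 5p = 6 + (-8)p ⟹ p = 8/13.
Agent 1 indifferent between s1 and s2: q·(-4) + (1−q)·5 = q·5 + (1−q)·1 ⟹ 5 + (-9)q = 1 + 4q ⟹ q = 4/13.

p = 8/13, q = 4/13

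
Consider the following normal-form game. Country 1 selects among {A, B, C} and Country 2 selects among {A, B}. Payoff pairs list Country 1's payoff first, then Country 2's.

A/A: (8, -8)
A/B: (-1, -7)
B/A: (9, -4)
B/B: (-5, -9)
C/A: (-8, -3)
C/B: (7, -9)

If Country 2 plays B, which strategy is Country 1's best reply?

C

With Country 2 fixed at B, Country 1's payoffs are: A → -1, B → -5, C → 7.
The maximum is 7, achieved by C.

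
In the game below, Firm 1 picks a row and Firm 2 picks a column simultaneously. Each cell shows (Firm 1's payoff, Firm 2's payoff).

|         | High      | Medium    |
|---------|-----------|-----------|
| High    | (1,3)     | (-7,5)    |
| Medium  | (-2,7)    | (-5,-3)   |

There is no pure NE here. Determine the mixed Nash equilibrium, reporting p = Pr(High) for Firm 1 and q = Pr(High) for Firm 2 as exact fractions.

p = 5/6, q = 2/5

Each player's mixing probability is pinned down by making the *other* player indifferent.
Firm 2 indifferent between High and Medium: p·3 + (1−p)·7 = p·5 + (1−p)·(-3) ⟹ 7 + (-4)p = (-3) + 8p ⟹ p = 5/6.
Firm 1 indifferent between High and Medium: q·1 + (1−q)·(-7) = q·(-2) + (1−q)·(-5) ⟹ (-7) + 8q = (-5) + 3q ⟹ q = 2/5.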